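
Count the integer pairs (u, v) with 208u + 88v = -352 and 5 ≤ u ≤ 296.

26

gcd(208, 88) = 8  (208 = 2*88 + 32, 88 = 2*32 + 24, 32 = 1*24 + 8, 24 = 3*8).
Back-substituting, 208*(3) + 88*(-7) = 8.
Scale by -44: particular solution (-132, 308); reduce u mod 11: (0, -4).
General solution: u = 0 + 11t, v = -4 - 26t for integer t.
5 ≤ 0 + 11t ≤ 296 gives t ∈ [1, 26], which is 26 values.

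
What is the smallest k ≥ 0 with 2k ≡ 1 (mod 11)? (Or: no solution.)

6

gcd(11, 2) = 1  (11 = 5*2 + 1, 2 = 2*1).
1 divides 1, so solutions exist.
Back-substituting, 2*(-5) + 11*(1) = 1.
So 2*(-5) ≡ 1 (mod 11); multiply by 1: k ≡ -5 (mod 11).
Smallest nonnegative: k = -5 mod 11 = 6.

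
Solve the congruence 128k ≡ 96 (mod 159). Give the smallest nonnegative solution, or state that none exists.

gcd(159, 128) = 1  (159 = 1*128 + 31, 128 = 4*31 + 4, 31 = 7*4 + 3, 4 = 1*3 + 1, 3 = 3*1).
1 divides 96, so solutions exist.
Back-substituting, 128*(41) + 159*(-33) = 1.
So 128*(41) ≡ 1 (mod 159); multiply by 96: k ≡ 3936 (mod 159).
Smallest nonnegative: k = 3936 mod 159 = 120.

120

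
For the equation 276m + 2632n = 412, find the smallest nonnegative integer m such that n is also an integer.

gcd(2632, 276) = 4.
4 divides 412, so solutions exist.
By Bézout, 276×(-267) + 2632×(28) = 4.
Scale by 412/4 = 103: (m₀, n₀) = (-27501, 2884).
General solution: m = -27501 + 658t, n = 2884 - 69t for integer t.
m ≥ 0: smallest is -27501 mod 658 = 135 (at t = 42), with n = -14.

135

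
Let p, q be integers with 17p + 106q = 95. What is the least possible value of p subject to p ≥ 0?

gcd(106, 17) = 1  (106 = 6·17 + 4, 17 = 4·4 + 1, 4 = 4·1).
1 divides 95, so solutions exist.
Back-substituting, 17·(25) + 106·(-4) = 1.
Scale by 95/1 = 95: (p₀, q₀) = (2375, -380).
General solution: p = 2375 + 106t, q = -380 - 17t for integer t.
p ≥ 0: smallest is 2375 mod 106 = 43 (at t = -22), with q = -6.

43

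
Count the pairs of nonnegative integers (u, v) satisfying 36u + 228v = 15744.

23

gcd(228, 36) = 12  (228 = 6*36 + 12, 36 = 3*12).
Back-substituting, 36*(-6) + 228*(1) = 12.
Scale by 1312: one solution is (-7872, 1312). Reduce u mod 19: (13, 67).
General: u = 13 + 19t, v = 67 - 3t.
u ≥ 0 ⇒ t ≥ 0; v ≥ 0 ⇒ t ≤ 22. So t ∈ [0, 22]: 23 solutions.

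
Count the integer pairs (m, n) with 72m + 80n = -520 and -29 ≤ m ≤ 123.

15

gcd(80, 72) = 8.
By Bézout, 72×(-1) + 80×(1) = 8.
Particular solution: (5, -11).
General solution: m = 5 + 10t, n = -11 - 9t for integer t.
-29 ≤ 5 + 10t ≤ 123 gives t ∈ [-3, 11], which is 15 values.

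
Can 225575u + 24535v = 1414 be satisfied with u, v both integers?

no

gcd(225575, 24535):
  225575 = 9·24535 + 4760
  24535 = 5·4760 + 735
  4760 = 6·735 + 350
  735 = 2·350 + 35
  350 = 10·35
so gcd(225575, 24535) = 35.
35 does not divide 1414 (remainder 14), so no integer solutions.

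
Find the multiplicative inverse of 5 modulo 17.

7

gcd(17, 5) = 1.
By Bézout, 5*(7) + 17*(-2) = 1.
So 5*7 ≡ 1 (mod 17), and 7 mod 17 = 7.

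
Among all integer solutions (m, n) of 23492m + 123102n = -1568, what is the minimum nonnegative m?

gcd(123102, 23492) = 14  (123102 = 5×23492 + 5642, 23492 = 4×5642 + 924, 5642 = 6×924 + 98, 924 = 9×98 + 42, 98 = 2×42 + 14, 42 = 3×14).
14 divides -1568, so solutions exist.
Back-substituting, 23492×(-2531) + 123102×(483) = 14.
Scale by -1568/14 = -112: (m₀, n₀) = (283472, -54096).
General solution: m = 283472 + 8793t, n = -54096 - 1678t for integer t.
m ≥ 0: smallest is 283472 mod 8793 = 2096 (at t = -32), with n = -400.

2096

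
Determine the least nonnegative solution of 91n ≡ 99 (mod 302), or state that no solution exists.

gcd(302, 91):
  302 = 3*91 + 29
  91 = 3*29 + 4
  29 = 7*4 + 1
  4 = 4*1
so gcd(302, 91) = 1.
1 divides 99, so solutions exist.
Back-substitute for Bézout coefficients:
  1 = 29 - 7*4
  ... = 91*(-73) + 302*(22)
So 91*(-73) ≡ 1 (mod 302); multiply by 99: n ≡ -7227 (mod 302).
Smallest nonnegative: n = -7227 mod 302 = 21.

21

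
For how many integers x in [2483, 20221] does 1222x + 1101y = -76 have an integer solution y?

gcd(1222, 1101) = 1.
By Bézout, 1222·(91) + 1101·(-101) = 1.
Particular solution: (791, -878).
General solution: x = 791 + 1101t, y = -878 - 1222t for integer t.
2483 ≤ 791 + 1101t ≤ 20221 gives t ∈ [2, 17], which is 16 values.

16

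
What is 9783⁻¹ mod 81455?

gcd(81455, 9783):
  81455 = 8·9783 + 3191
  9783 = 3·3191 + 210
  3191 = 15·210 + 41
  210 = 5·41 + 5
  41 = 8·5 + 1
  5 = 5·1
so gcd(81455, 9783) = 1.
Back-substitute for Bézout coefficients:
  1 = 41 - 8·5
  ... = 9783·(-15903) + 81455·(1910)
So 9783·-15903 ≡ 1 (mod 81455), and -15903 mod 81455 = 65552.

65552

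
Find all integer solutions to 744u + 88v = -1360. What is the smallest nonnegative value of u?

10

gcd(744, 88):
  744 = 8×88 + 40
  88 = 2×40 + 8
  40 = 5×8
so gcd(744, 88) = 8.
8 divides -1360, so solutions exist.
Back-substitute for Bézout coefficients:
  8 = 88 - 2×40
  ... = 744×(-2) + 88×(17)
Scale by -1360/8 = -170: (u₀, v₀) = (340, -2890).
General solution: u = 340 + 11t, v = -2890 - 93t for integer t.
u ≥ 0: smallest is 340 mod 11 = 10 (at t = -30), with v = -100.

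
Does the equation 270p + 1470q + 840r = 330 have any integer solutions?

yes

gcd(1470, 270) = 30.
gcd(30, 840) = 30.
30 divides 330, so integer solutions exist.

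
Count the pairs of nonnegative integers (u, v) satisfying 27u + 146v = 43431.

gcd(146, 27) = 1  (146 = 5*27 + 11, 27 = 2*11 + 5, 11 = 2*5 + 1, 5 = 5*1).
Back-substituting, 27*(-27) + 146*(5) = 1.
Scale by 43431: one solution is (-1172637, 217155). Reduce u mod 146: (35, 291).
General: u = 35 + 146t, v = 291 - 27t.
u ≥ 0 ⇒ t ≥ 0; v ≥ 0 ⇒ t ≤ 10. So t ∈ [0, 10]: 11 solutions.

11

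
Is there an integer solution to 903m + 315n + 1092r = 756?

yes

gcd(903, 315):
  903 = 2*315 + 273
  315 = 1*273 + 42
  273 = 6*42 + 21
  42 = 2*21
so gcd(903, 315) = 21.
gcd(21, 1092) = 21.
21 divides 756, so integer solutions exist.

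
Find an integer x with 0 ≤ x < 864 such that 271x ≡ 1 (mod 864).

271

gcd(864, 271) = 1.
By Bézout, 271×(271) + 864×(-85) = 1.
So 271×271 ≡ 1 (mod 864), and 271 mod 864 = 271.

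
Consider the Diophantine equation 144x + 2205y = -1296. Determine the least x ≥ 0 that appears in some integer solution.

gcd(2205, 144) = 9.
9 divides -1296, so solutions exist.
By Bézout, 144×(46) + 2205×(-3) = 9.
Scale by -1296/9 = -144: (x₀, y₀) = (-6624, 432).
General solution: x = -6624 + 245t, y = 432 - 16t for integer t.
x ≥ 0: smallest is -6624 mod 245 = 236 (at t = 28), with y = -16.

236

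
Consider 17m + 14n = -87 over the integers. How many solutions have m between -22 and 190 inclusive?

15

gcd(17, 14) = 1  (17 = 1·14 + 3, 14 = 4·3 + 2, 3 = 1·2 + 1, 2 = 2·1).
Back-substituting, 17·(5) + 14·(-6) = 1.
Scale by -87: particular solution (-435, 522); reduce m mod 14: (13, -22).
General solution: m = 13 + 14t, n = -22 - 17t for integer t.
-22 ≤ 13 + 14t ≤ 190 gives t ∈ [-2, 12], which is 15 values.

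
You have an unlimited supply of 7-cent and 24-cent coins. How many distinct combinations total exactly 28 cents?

Need nonnegative integers with 7j + 24k = 28.
gcd(7, 24) = 1, and 7·(7) + 24·(-2) = 1.
So (j₀, k₀) = (196, -56); general j = 196 + 24t, k = -56 - 7t.
j ≥ 0 ⇒ t ≥ -8; k ≥ 0 ⇒ t ≤ -8. That's 1 value of t.

1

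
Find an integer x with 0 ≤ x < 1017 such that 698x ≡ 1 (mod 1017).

695

gcd(1017, 698):
  1017 = 1*698 + 319
  698 = 2*319 + 60
  319 = 5*60 + 19
  60 = 3*19 + 3
  19 = 6*3 + 1
  3 = 3*1
so gcd(1017, 698) = 1.
Back-substitute for Bézout coefficients:
  1 = 19 - 6*3
  ... = 698*(-322) + 1017*(221)
So 698*-322 ≡ 1 (mod 1017), and -322 mod 1017 = 695.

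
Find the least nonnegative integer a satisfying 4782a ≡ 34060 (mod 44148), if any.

gcd(44148, 4782) = 6  (44148 = 9·4782 + 1110, 4782 = 4·1110 + 342, 1110 = 3·342 + 84, 342 = 4·84 + 6, 84 = 14·6).
6 does not divide 34060, so the congruence has no solution.

no solution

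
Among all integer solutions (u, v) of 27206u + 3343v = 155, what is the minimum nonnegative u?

2873

gcd(27206, 3343) = 1  (27206 = 8·3343 + 462, 3343 = 7·462 + 109, 462 = 4·109 + 26, 109 = 4·26 + 5, 26 = 5·5 + 1, 5 = 5·1).
1 divides 155, so solutions exist.
Back-substituting, 27206·(644) + 3343·(-5241) = 1.
Scale by 155/1 = 155: (u₀, v₀) = (99820, -812355).
General solution: u = 99820 + 3343t, v = -812355 - 27206t for integer t.
u ≥ 0: smallest is 99820 mod 3343 = 2873 (at t = -29), with v = -23381.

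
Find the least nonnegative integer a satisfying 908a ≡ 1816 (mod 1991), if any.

gcd(1991, 908) = 1  (1991 = 2×908 + 175, 908 = 5×175 + 33, 175 = 5×33 + 10, 33 = 3×10 + 3, 10 = 3×3 + 1, 3 = 3×1).
1 divides 1816, so solutions exist.
Back-substituting, 908×(-603) + 1991×(275) = 1.
So 908×(-603) ≡ 1 (mod 1991); multiply by 1816: a ≡ -1095048 (mod 1991).
Smallest nonnegative: a = -1095048 mod 1991 = 2.

2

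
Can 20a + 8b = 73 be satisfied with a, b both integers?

no

gcd(20, 8) = 4  (20 = 2×8 + 4, 8 = 2×4).
4 does not divide 73 (remainder 1), so no integer solutions.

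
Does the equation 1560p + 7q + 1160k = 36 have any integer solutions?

yes

gcd(1560, 7) = 1  (1560 = 222×7 + 6, 7 = 1×6 + 1, 6 = 6×1).
gcd(1, 1160) = 1.
1 divides 36, so integer solutions exist.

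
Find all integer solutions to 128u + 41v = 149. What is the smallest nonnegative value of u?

38

gcd(128, 41) = 1  (128 = 3*41 + 5, 41 = 8*5 + 1, 5 = 5*1).
1 divides 149, so solutions exist.
Back-substituting, 128*(-8) + 41*(25) = 1.
Scale by 149/1 = 149: (u₀, v₀) = (-1192, 3725).
General solution: u = -1192 + 41t, v = 3725 - 128t for integer t.
u ≥ 0: smallest is -1192 mod 41 = 38 (at t = 30), with v = -115.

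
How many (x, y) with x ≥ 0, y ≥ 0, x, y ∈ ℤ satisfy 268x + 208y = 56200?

4

gcd(268, 208) = 4  (268 = 1×208 + 60, 208 = 3×60 + 28, 60 = 2×28 + 4, 28 = 7×4).
Back-substituting, 268×(7) + 208×(-9) = 4.
Scale by 14050: one solution is (98350, -126450). Reduce x mod 52: (18, 247).
General: x = 18 + 52t, y = 247 - 67t.
x ≥ 0 ⇒ t ≥ 0; y ≥ 0 ⇒ t ≤ 3. So t ∈ [0, 3]: 4 solutions.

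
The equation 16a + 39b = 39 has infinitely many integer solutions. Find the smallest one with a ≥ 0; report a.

gcd(39, 16) = 1.
1 divides 39, so solutions exist.
By Bézout, 16·(-17) + 39·(7) = 1.
Scale by 39/1 = 39: (a₀, b₀) = (-663, 273).
General solution: a = -663 + 39t, b = 273 - 16t for integer t.
a ≥ 0: smallest is -663 mod 39 = 0 (at t = 17), with b = 1.

0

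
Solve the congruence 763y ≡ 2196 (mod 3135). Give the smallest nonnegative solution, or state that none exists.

2727

gcd(3135, 763) = 1.
1 divides 2196, so solutions exist.
By Bézout, 763·(982) + 3135·(-239) = 1.
So 763·(982) ≡ 1 (mod 3135); multiply by 2196: y ≡ 2156472 (mod 3135).
Smallest nonnegative: y = 2156472 mod 3135 = 2727.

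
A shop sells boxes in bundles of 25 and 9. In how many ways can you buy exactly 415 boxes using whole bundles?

2

Need nonnegative integers with 25j + 9k = 415.
gcd(25, 9) = 1, and 25·(4) + 9·(-11) = 1.
So (j₀, k₀) = (1660, -4565); general j = 1660 + 9t, k = -4565 - 25t.
j ≥ 0 ⇒ t ≥ -184; k ≥ 0 ⇒ t ≤ -183. That's 2 values of t.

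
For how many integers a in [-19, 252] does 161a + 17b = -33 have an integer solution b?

gcd(161, 17) = 1  (161 = 9*17 + 8, 17 = 2*8 + 1, 8 = 8*1).
Back-substituting, 161*(-2) + 17*(19) = 1.
Scale by -33: particular solution (66, -627); reduce a mod 17: (15, -144).
General solution: a = 15 + 17t, b = -144 - 161t for integer t.
-19 ≤ 15 + 17t ≤ 252 gives t ∈ [-2, 13], which is 16 values.

16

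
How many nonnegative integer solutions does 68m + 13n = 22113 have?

26

gcd(68, 13):
  68 = 5×13 + 3
  13 = 4×3 + 1
  3 = 3×1
so gcd(68, 13) = 1.
Back-substitute for Bézout coefficients:
  1 = 13 - 4×3
  ... = 68×(-4) + 13×(21)
Scale by 22113: one solution is (-88452, 464373). Reduce m mod 13: (0, 1701).
General: m = 0 + 13t, n = 1701 - 68t.
m ≥ 0 ⇒ t ≥ 0; n ≥ 0 ⇒ t ≤ 25. So t ∈ [0, 25]: 26 solutions.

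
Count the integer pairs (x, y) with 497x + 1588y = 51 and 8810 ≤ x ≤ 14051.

gcd(1588, 497) = 1  (1588 = 3×497 + 97, 497 = 5×97 + 12, 97 = 8×12 + 1, 12 = 12×1).
Back-substituting, 497×(-131) + 1588×(41) = 1.
Scale by 51: particular solution (-6681, 2091); reduce x mod 1588: (1259, -394).
General solution: x = 1259 + 1588t, y = -394 - 497t for integer t.
8810 ≤ 1259 + 1588t ≤ 14051 gives t ∈ [5, 8], which is 4 values.

4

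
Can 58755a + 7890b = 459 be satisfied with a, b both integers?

gcd(58755, 7890):
  58755 = 7×7890 + 3525
  7890 = 2×3525 + 840
  3525 = 4×840 + 165
  840 = 5×165 + 15
  165 = 11×15
so gcd(58755, 7890) = 15.
15 does not divide 459 (remainder 9), so no integer solutions.

no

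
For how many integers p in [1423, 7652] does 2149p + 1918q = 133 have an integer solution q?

23

gcd(2149, 1918) = 7.
By Bézout, 2149*(-83) + 1918*(93) = 7.
Particular solution: (67, -75).
General solution: p = 67 + 274t, q = -75 - 307t for integer t.
1423 ≤ 67 + 274t ≤ 7652 gives t ∈ [5, 27], which is 23 values.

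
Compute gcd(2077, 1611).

gcd(2077, 1611):
  2077 = 1·1611 + 466
  1611 = 3·466 + 213
  466 = 2·213 + 40
  213 = 5·40 + 13
  40 = 3·13 + 1
  13 = 13·1
so gcd(2077, 1611) = 1.

1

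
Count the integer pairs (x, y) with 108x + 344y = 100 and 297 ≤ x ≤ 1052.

9

gcd(344, 108) = 4  (344 = 3×108 + 20, 108 = 5×20 + 8, 20 = 2×8 + 4, 8 = 2×4).
Back-substituting, 108×(-35) + 344×(11) = 4.
Scale by 25: particular solution (-875, 275); reduce x mod 86: (71, -22).
General solution: x = 71 + 86t, y = -22 - 27t for integer t.
297 ≤ 71 + 86t ≤ 1052 gives t ∈ [3, 11], which is 9 values.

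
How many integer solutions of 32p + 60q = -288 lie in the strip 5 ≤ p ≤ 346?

gcd(60, 32) = 4  (60 = 1·32 + 28, 32 = 1·28 + 4, 28 = 7·4).
Back-substituting, 32·(2) + 60·(-1) = 4.
Scale by -72: particular solution (-144, 72); reduce p mod 15: (6, -8).
General solution: p = 6 + 15t, q = -8 - 8t for integer t.
5 ≤ 6 + 15t ≤ 346 gives t ∈ [0, 22], which is 23 values.

23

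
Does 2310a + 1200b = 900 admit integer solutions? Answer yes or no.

yes

gcd(2310, 1200) = 30  (2310 = 1·1200 + 1110, 1200 = 1·1110 + 90, 1110 = 12·90 + 30, 90 = 3·30).
30 divides 900, so integer solutions exist.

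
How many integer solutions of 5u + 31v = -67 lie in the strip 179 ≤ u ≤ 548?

12

gcd(31, 5) = 1.
By Bézout, 5×(-6) + 31×(1) = 1.
Particular solution: (30, -7).
General solution: u = 30 + 31t, v = -7 - 5t for integer t.
179 ≤ 30 + 31t ≤ 548 gives t ∈ [5, 16], which is 12 values.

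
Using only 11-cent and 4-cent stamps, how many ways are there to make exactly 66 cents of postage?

2

Need nonnegative integers with 11j + 4k = 66.
gcd(11, 4) = 1, and 11·(-1) + 4·(3) = 1.
So (j₀, k₀) = (-66, 198); general j = -66 + 4t, k = 198 - 11t.
j ≥ 0 ⇒ t ≥ 17; k ≥ 0 ⇒ t ≤ 18. That's 2 values of t.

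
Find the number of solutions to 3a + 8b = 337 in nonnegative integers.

gcd(8, 3):
  8 = 2·3 + 2
  3 = 1·2 + 1
  2 = 2·1
so gcd(8, 3) = 1.
Back-substitute for Bézout coefficients:
  1 = 3 - 1·2
  ... = 3·(3) + 8·(-1)
Scale by 337: one solution is (1011, -337). Reduce a mod 8: (3, 41).
General: a = 3 + 8t, b = 41 - 3t.
a ≥ 0 ⇒ t ≥ 0; b ≥ 0 ⇒ t ≤ 13. So t ∈ [0, 13]: 14 solutions.

14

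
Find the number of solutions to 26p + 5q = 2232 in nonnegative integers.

gcd(26, 5) = 1.
By Bézout, 26×(1) + 5×(-5) = 1.
One solution: (2, 436).
General: p = 2 + 5t, q = 436 - 26t.
p ≥ 0 ⇒ t ≥ 0; q ≥ 0 ⇒ t ≤ 16. So t ∈ [0, 16]: 17 solutions.

17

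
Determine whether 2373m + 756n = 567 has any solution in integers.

yes

gcd(2373, 756) = 21  (2373 = 3·756 + 105, 756 = 7·105 + 21, 105 = 5·21).
21 divides 567, so integer solutions exist.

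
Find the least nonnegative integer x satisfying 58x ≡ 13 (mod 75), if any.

gcd(75, 58):
  75 = 1·58 + 17
  58 = 3·17 + 7
  17 = 2·7 + 3
  7 = 2·3 + 1
  3 = 3·1
so gcd(75, 58) = 1.
1 divides 13, so solutions exist.
Back-substitute for Bézout coefficients:
  1 = 7 - 2·3
  ... = 58·(22) + 75·(-17)
So 58·(22) ≡ 1 (mod 75); multiply by 13: x ≡ 286 (mod 75).
Smallest nonnegative: x = 286 mod 75 = 61.

61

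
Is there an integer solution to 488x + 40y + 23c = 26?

gcd(488, 40) = 8.
gcd(8, 23) = 1.
1 divides 26, so integer solutions exist.

yes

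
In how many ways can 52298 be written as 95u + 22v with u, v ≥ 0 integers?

25

gcd(95, 22) = 1.
By Bézout, 95×(-3) + 22×(13) = 1.
One solution: (10, 2334).
General: u = 10 + 22t, v = 2334 - 95t.
u ≥ 0 ⇒ t ≥ 0; v ≥ 0 ⇒ t ≤ 24. So t ∈ [0, 24]: 25 solutions.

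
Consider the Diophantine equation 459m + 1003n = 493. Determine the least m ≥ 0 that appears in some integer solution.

12

gcd(1003, 459):
  1003 = 2·459 + 85
  459 = 5·85 + 34
  85 = 2·34 + 17
  34 = 2·17
so gcd(1003, 459) = 17.
17 divides 493, so solutions exist.
Back-substitute for Bézout coefficients:
  17 = 85 - 2·34
  ... = 459·(-24) + 1003·(11)
Scale by 493/17 = 29: (m₀, n₀) = (-696, 319).
General solution: m = -696 + 59t, n = 319 - 27t for integer t.
m ≥ 0: smallest is -696 mod 59 = 12 (at t = 12), with n = -5.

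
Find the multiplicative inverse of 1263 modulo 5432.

2959

gcd(5432, 1263) = 1  (5432 = 4×1263 + 380, 1263 = 3×380 + 123, 380 = 3×123 + 11, 123 = 11×11 + 2, 11 = 5×2 + 1, 2 = 2×1).
Back-substituting, 1263×(-2473) + 5432×(575) = 1.
So 1263×-2473 ≡ 1 (mod 5432), and -2473 mod 5432 = 2959.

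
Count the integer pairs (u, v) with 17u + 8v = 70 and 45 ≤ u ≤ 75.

4

gcd(17, 8):
  17 = 2×8 + 1
  8 = 8×1
so gcd(17, 8) = 1.
Back-substitute for Bézout coefficients:
  1 = 17 - 2×8
  ... = 17×(1) + 8×(-2)
Scale by 70: particular solution (70, -140); reduce u mod 8: (6, -4).
General solution: u = 6 + 8t, v = -4 - 17t for integer t.
45 ≤ 6 + 8t ≤ 75 gives t ∈ [5, 8], which is 4 values.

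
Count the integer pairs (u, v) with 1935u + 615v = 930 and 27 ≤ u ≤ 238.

gcd(1935, 615) = 15  (1935 = 3·615 + 90, 615 = 6·90 + 75, 90 = 1·75 + 15, 75 = 5·15).
Back-substituting, 1935·(7) + 615·(-22) = 15.
Scale by 62: particular solution (434, -1364); reduce u mod 41: (24, -74).
General solution: u = 24 + 41t, v = -74 - 129t for integer t.
27 ≤ 24 + 41t ≤ 238 gives t ∈ [1, 5], which is 5 values.

5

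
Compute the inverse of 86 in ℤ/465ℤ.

gcd(465, 86) = 1  (465 = 5×86 + 35, 86 = 2×35 + 16, 35 = 2×16 + 3, 16 = 5×3 + 1, 3 = 3×1).
Back-substituting, 86×(146) + 465×(-27) = 1.
So 86×146 ≡ 1 (mod 465), and 146 mod 465 = 146.

146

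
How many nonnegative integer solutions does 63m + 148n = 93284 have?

gcd(148, 63) = 1  (148 = 2·63 + 22, 63 = 2·22 + 19, 22 = 1·19 + 3, 19 = 6·3 + 1, 3 = 3·1).
Back-substituting, 63·(47) + 148·(-20) = 1.
Scale by 93284: one solution is (4384348, -1865680). Reduce m mod 148: (144, 569).
General: m = 144 + 148t, n = 569 - 63t.
m ≥ 0 ⇒ t ≥ 0; n ≥ 0 ⇒ t ≤ 9. So t ∈ [0, 9]: 10 solutions.

10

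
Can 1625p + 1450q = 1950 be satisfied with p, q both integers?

yes

gcd(1625, 1450) = 25  (1625 = 1×1450 + 175, 1450 = 8×175 + 50, 175 = 3×50 + 25, 50 = 2×25).
25 divides 1950, so integer solutions exist.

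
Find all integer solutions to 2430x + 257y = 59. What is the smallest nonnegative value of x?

196

gcd(2430, 257):
  2430 = 9×257 + 117
  257 = 2×117 + 23
  117 = 5×23 + 2
  23 = 11×2 + 1
  2 = 2×1
so gcd(2430, 257) = 1.
1 divides 59, so solutions exist.
Back-substitute for Bézout coefficients:
  1 = 23 - 11×2
  ... = 2430×(-123) + 257×(1163)
Scale by 59/1 = 59: (x₀, y₀) = (-7257, 68617).
General solution: x = -7257 + 257t, y = 68617 - 2430t for integer t.
x ≥ 0: smallest is -7257 mod 257 = 196 (at t = 29), with y = -1853.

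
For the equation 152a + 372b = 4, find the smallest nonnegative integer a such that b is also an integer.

71

gcd(372, 152):
  372 = 2·152 + 68
  152 = 2·68 + 16
  68 = 4·16 + 4
  16 = 4·4
so gcd(372, 152) = 4.
4 divides 4, so solutions exist.
Back-substitute for Bézout coefficients:
  4 = 68 - 4·16
  ... = 152·(-22) + 372·(9)
Scale by 4/4 = 1: (a₀, b₀) = (-22, 9).
General solution: a = -22 + 93t, b = 9 - 38t for integer t.
a ≥ 0: smallest is -22 mod 93 = 71 (at t = 1), with b = -29.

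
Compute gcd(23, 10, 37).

gcd(23, 10) = 1  (23 = 2×10 + 3, 10 = 3×3 + 1, 3 = 3×1).
gcd(1, 37) = 1.

1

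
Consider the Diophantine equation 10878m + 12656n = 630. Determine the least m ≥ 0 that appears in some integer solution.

21

gcd(12656, 10878) = 14.
14 divides 630, so solutions exist.
By Bézout, 10878*(121) + 12656*(-104) = 14.
Scale by 630/14 = 45: (m₀, n₀) = (5445, -4680).
General solution: m = 5445 + 904t, n = -4680 - 777t for integer t.
m ≥ 0: smallest is 5445 mod 904 = 21 (at t = -6), with n = -18.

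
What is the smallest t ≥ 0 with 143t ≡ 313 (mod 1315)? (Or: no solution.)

gcd(1315, 143) = 1.
1 divides 313, so solutions exist.
By Bézout, 143×(-423) + 1315×(46) = 1.
So 143×(-423) ≡ 1 (mod 1315); multiply by 313: t ≡ -132399 (mod 1315).
Smallest nonnegative: t = -132399 mod 1315 = 416.

416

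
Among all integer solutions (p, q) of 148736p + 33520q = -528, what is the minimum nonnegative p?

gcd(148736, 33520) = 16.
16 divides -528, so solutions exist.
By Bézout, 148736·(231) + 33520·(-1025) = 16.
Scale by -528/16 = -33: (p₀, q₀) = (-7623, 33825).
General solution: p = -7623 + 2095t, q = 33825 - 9296t for integer t.
p ≥ 0: smallest is -7623 mod 2095 = 757 (at t = 4), with q = -3359.

757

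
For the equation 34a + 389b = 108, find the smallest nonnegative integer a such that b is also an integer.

gcd(389, 34) = 1  (389 = 11·34 + 15, 34 = 2·15 + 4, 15 = 3·4 + 3, 4 = 1·3 + 1, 3 = 3·1).
1 divides 108, so solutions exist.
Back-substituting, 34·(103) + 389·(-9) = 1.
Scale by 108/1 = 108: (a₀, b₀) = (11124, -972).
General solution: a = 11124 + 389t, b = -972 - 34t for integer t.
a ≥ 0: smallest is 11124 mod 389 = 232 (at t = -28), with b = -20.

232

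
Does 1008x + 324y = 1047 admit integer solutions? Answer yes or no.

gcd(1008, 324) = 36  (1008 = 3*324 + 36, 324 = 9*36).
36 does not divide 1047 (remainder 3), so no integer solutions.

no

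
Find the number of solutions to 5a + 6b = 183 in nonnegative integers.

gcd(6, 5):
  6 = 1*5 + 1
  5 = 5*1
so gcd(6, 5) = 1.
Back-substitute for Bézout coefficients:
  1 = 6 - 1*5
  ... = 5*(-1) + 6*(1)
Scale by 183: one solution is (-183, 183). Reduce a mod 6: (3, 28).
General: a = 3 + 6t, b = 28 - 5t.
a ≥ 0 ⇒ t ≥ 0; b ≥ 0 ⇒ t ≤ 5. So t ∈ [0, 5]: 6 solutions.

6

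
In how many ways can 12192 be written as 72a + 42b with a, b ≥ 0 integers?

gcd(72, 42) = 6.
By Bézout, 72×(3) + 42×(-5) = 6.
One solution: (6, 280).
General: a = 6 + 7t, b = 280 - 12t.
a ≥ 0 ⇒ t ≥ 0; b ≥ 0 ⇒ t ≤ 23. So t ∈ [0, 23]: 24 solutions.

24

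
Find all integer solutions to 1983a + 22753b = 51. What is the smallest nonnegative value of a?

895

gcd(22753, 1983):
  22753 = 11×1983 + 940
  1983 = 2×940 + 103
  940 = 9×103 + 13
  103 = 7×13 + 12
  13 = 1×12 + 1
  12 = 12×1
so gcd(22753, 1983) = 1.
1 divides 51, so solutions exist.
Back-substitute for Bézout coefficients:
  1 = 13 - 1×12
  ... = 1983×(-1767) + 22753×(154)
Scale by 51/1 = 51: (a₀, b₀) = (-90117, 7854).
General solution: a = -90117 + 22753t, b = 7854 - 1983t for integer t.
a ≥ 0: smallest is -90117 mod 22753 = 895 (at t = 4), with b = -78.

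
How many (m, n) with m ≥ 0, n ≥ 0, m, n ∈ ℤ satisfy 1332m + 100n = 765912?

23

gcd(1332, 100) = 4.
By Bézout, 1332*(-3) + 100*(40) = 4.
One solution: (16, 7446).
General: m = 16 + 25t, n = 7446 - 333t.
m ≥ 0 ⇒ t ≥ 0; n ≥ 0 ⇒ t ≤ 22. So t ∈ [0, 22]: 23 solutions.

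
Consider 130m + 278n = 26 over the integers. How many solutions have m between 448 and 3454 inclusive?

gcd(278, 130):
  278 = 2*130 + 18
  130 = 7*18 + 4
  18 = 4*4 + 2
  4 = 2*2
so gcd(278, 130) = 2.
Back-substitute for Bézout coefficients:
  2 = 18 - 4*4
  ... = 130*(-62) + 278*(29)
Scale by 13: particular solution (-806, 377); reduce m mod 139: (28, -13).
General solution: m = 28 + 139t, n = -13 - 65t for integer t.
448 ≤ 28 + 139t ≤ 3454 gives t ∈ [4, 24], which is 21 values.

21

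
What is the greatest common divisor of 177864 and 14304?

24

gcd(177864, 14304):
  177864 = 12*14304 + 6216
  14304 = 2*6216 + 1872
  6216 = 3*1872 + 600
  1872 = 3*600 + 72
  600 = 8*72 + 24
  72 = 3*24
so gcd(177864, 14304) = 24.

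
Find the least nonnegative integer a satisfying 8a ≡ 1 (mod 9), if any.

8

gcd(9, 8):
  9 = 1×8 + 1
  8 = 8×1
so gcd(9, 8) = 1.
1 divides 1, so solutions exist.
Back-substitute for Bézout coefficients:
  1 = 9 - 1×8
  ... = 8×(-1) + 9×(1)
So 8×(-1) ≡ 1 (mod 9); multiply by 1: a ≡ -1 (mod 9).
Smallest nonnegative: a = -1 mod 9 = 8.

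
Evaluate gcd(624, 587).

1

gcd(624, 587):
  624 = 1×587 + 37
  587 = 15×37 + 32
  37 = 1×32 + 5
  32 = 6×5 + 2
  5 = 2×2 + 1
  2 = 2×1
so gcd(624, 587) = 1.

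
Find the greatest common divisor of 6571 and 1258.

gcd(6571, 1258):
  6571 = 5·1258 + 281
  1258 = 4·281 + 134
  281 = 2·134 + 13
  134 = 10·13 + 4
  13 = 3·4 + 1
  4 = 4·1
so gcd(6571, 1258) = 1.

1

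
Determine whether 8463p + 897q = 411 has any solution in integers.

no

gcd(8463, 897) = 39  (8463 = 9×897 + 390, 897 = 2×390 + 117, 390 = 3×117 + 39, 117 = 3×39).
39 does not divide 411 (remainder 21), so no integer solutions.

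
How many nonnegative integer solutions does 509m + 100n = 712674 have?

14

gcd(509, 100):
  509 = 5·100 + 9
  100 = 11·9 + 1
  9 = 9·1
so gcd(509, 100) = 1.
Back-substitute for Bézout coefficients:
  1 = 100 - 11·9
  ... = 509·(-11) + 100·(56)
Scale by 712674: one solution is (-7839414, 39909744). Reduce m mod 100: (86, 6689).
General: m = 86 + 100t, n = 6689 - 509t.
m ≥ 0 ⇒ t ≥ 0; n ≥ 0 ⇒ t ≤ 13. So t ∈ [0, 13]: 14 solutions.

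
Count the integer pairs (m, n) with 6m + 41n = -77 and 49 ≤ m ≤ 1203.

gcd(41, 6) = 1  (41 = 6*6 + 5, 6 = 1*5 + 1, 5 = 5*1).
Back-substituting, 6*(7) + 41*(-1) = 1.
Scale by -77: particular solution (-539, 77); reduce m mod 41: (35, -7).
General solution: m = 35 + 41t, n = -7 - 6t for integer t.
49 ≤ 35 + 41t ≤ 1203 gives t ∈ [1, 28], which is 28 values.

28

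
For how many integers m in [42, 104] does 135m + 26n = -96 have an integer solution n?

gcd(135, 26):
  135 = 5×26 + 5
  26 = 5×5 + 1
  5 = 5×1
so gcd(135, 26) = 1.
Back-substitute for Bézout coefficients:
  1 = 26 - 5×5
  ... = 135×(-5) + 26×(26)
Scale by -96: particular solution (480, -2496); reduce m mod 26: (12, -66).
General solution: m = 12 + 26t, n = -66 - 135t for integer t.
42 ≤ 12 + 26t ≤ 104 gives t ∈ [2, 3], which is 2 values.

2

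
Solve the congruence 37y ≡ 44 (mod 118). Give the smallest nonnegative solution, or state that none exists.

gcd(118, 37) = 1.
1 divides 44, so solutions exist.
By Bézout, 37*(-51) + 118*(16) = 1.
So 37*(-51) ≡ 1 (mod 118); multiply by 44: y ≡ -2244 (mod 118).
Smallest nonnegative: y = -2244 mod 118 = 116.

116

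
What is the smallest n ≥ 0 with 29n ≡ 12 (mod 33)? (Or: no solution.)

30

gcd(33, 29) = 1.
1 divides 12, so solutions exist.
By Bézout, 29×(8) + 33×(-7) = 1.
So 29×(8) ≡ 1 (mod 33); multiply by 12: n ≡ 96 (mod 33).
Smallest nonnegative: n = 96 mod 33 = 30.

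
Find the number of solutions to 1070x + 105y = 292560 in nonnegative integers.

13

gcd(1070, 105) = 5  (1070 = 10·105 + 20, 105 = 5·20 + 5, 20 = 4·5).
Back-substituting, 1070·(-5) + 105·(51) = 5.
Scale by 58512: one solution is (-292560, 2984112). Reduce x mod 21: (12, 2664).
General: x = 12 + 21t, y = 2664 - 214t.
x ≥ 0 ⇒ t ≥ 0; y ≥ 0 ⇒ t ≤ 12. So t ∈ [0, 12]: 13 solutions.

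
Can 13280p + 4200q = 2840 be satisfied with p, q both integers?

gcd(13280, 4200) = 40  (13280 = 3*4200 + 680, 4200 = 6*680 + 120, 680 = 5*120 + 80, 120 = 1*80 + 40, 80 = 2*40).
40 divides 2840, so integer solutions exist.

yes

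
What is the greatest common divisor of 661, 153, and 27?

gcd(661, 153):
  661 = 4×153 + 49
  153 = 3×49 + 6
  49 = 8×6 + 1
  6 = 6×1
so gcd(661, 153) = 1.
gcd(1, 27) = 1.

1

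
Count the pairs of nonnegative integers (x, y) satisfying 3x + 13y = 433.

gcd(13, 3) = 1  (13 = 4*3 + 1, 3 = 3*1).
Back-substituting, 3*(-4) + 13*(1) = 1.
Scale by 433: one solution is (-1732, 433). Reduce x mod 13: (10, 31).
General: x = 10 + 13t, y = 31 - 3t.
x ≥ 0 ⇒ t ≥ 0; y ≥ 0 ⇒ t ≤ 10. So t ∈ [0, 10]: 11 solutions.

11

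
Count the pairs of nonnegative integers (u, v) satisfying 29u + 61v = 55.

gcd(61, 29):
  61 = 2·29 + 3
  29 = 9·3 + 2
  3 = 1·2 + 1
  2 = 2·1
so gcd(61, 29) = 1.
Back-substitute for Bézout coefficients:
  1 = 3 - 1·2
  ... = 29·(-21) + 61·(10)
Scale by 55: one solution is (-1155, 550). Reduce u mod 61: (4, -1).
General: u = 4 + 61t, v = -1 - 29t.
u ≥ 0 ⇒ t ≥ 0; v ≥ 0 ⇒ t ≤ -1. So t ∈ [0, -1]: 0 solutions.

0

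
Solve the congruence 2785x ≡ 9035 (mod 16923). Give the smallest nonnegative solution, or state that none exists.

gcd(16923, 2785) = 1  (16923 = 6×2785 + 213, 2785 = 13×213 + 16, 213 = 13×16 + 5, 16 = 3×5 + 1, 5 = 5×1).
1 divides 9035, so solutions exist.
Back-substituting, 2785×(3178) + 16923×(-523) = 1.
So 2785×(3178) ≡ 1 (mod 16923); multiply by 9035: x ≡ 28713230 (mod 16923).
Smallest nonnegative: x = 28713230 mod 16923 = 11822.

11822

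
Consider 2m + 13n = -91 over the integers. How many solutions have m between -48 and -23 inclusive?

gcd(13, 2):
  13 = 6·2 + 1
  2 = 2·1
so gcd(13, 2) = 1.
Back-substitute for Bézout coefficients:
  1 = 13 - 6·2
  ... = 2·(-6) + 13·(1)
Scale by -91: particular solution (546, -91); reduce m mod 13: (0, -7).
General solution: m = 0 + 13t, n = -7 - 2t for integer t.
-48 ≤ 0 + 13t ≤ -23 gives t ∈ [-3, -2], which is 2 values.

2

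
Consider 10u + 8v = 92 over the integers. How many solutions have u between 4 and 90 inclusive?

22

gcd(10, 8):
  10 = 1×8 + 2
  8 = 4×2
so gcd(10, 8) = 2.
Back-substitute for Bézout coefficients:
  2 = 10 - 1×8
  ... = 10×(1) + 8×(-1)
Scale by 46: particular solution (46, -46); reduce u mod 4: (2, 9).
General solution: u = 2 + 4t, v = 9 - 5t for integer t.
4 ≤ 2 + 4t ≤ 90 gives t ∈ [1, 22], which is 22 values.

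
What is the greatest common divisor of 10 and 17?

1

gcd(17, 10):
  17 = 1·10 + 7
  10 = 1·7 + 3
  7 = 2·3 + 1
  3 = 3·1
so gcd(17, 10) = 1.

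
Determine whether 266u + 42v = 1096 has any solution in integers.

no

gcd(266, 42) = 14.
14 does not divide 1096 (remainder 4), so no integer solutions.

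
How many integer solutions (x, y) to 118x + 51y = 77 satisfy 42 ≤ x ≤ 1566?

30

gcd(118, 51):
  118 = 2×51 + 16
  51 = 3×16 + 3
  16 = 5×3 + 1
  3 = 3×1
so gcd(118, 51) = 1.
Back-substitute for Bézout coefficients:
  1 = 16 - 5×3
  ... = 118×(16) + 51×(-37)
Scale by 77: particular solution (1232, -2849); reduce x mod 51: (8, -17).
General solution: x = 8 + 51t, y = -17 - 118t for integer t.
42 ≤ 8 + 51t ≤ 1566 gives t ∈ [1, 30], which is 30 values.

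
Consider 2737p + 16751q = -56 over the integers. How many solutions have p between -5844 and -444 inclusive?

2

gcd(16751, 2737) = 7.
By Bézout, 2737*(1120) + 16751*(-183) = 7.
Particular solution: (612, -100).
General solution: p = 612 + 2393t, q = -100 - 391t for integer t.
-5844 ≤ 612 + 2393t ≤ -444 gives t ∈ [-2, -1], which is 2 values.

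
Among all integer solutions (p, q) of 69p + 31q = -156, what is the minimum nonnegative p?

gcd(69, 31):
  69 = 2·31 + 7
  31 = 4·7 + 3
  7 = 2·3 + 1
  3 = 3·1
so gcd(69, 31) = 1.
1 divides -156, so solutions exist.
Back-substitute for Bézout coefficients:
  1 = 7 - 2·3
  ... = 69·(9) + 31·(-20)
Scale by -156/1 = -156: (p₀, q₀) = (-1404, 3120).
General solution: p = -1404 + 31t, q = 3120 - 69t for integer t.
p ≥ 0: smallest is -1404 mod 31 = 22 (at t = 46), with q = -54.

22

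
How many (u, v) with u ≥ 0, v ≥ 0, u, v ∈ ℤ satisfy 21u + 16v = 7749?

gcd(21, 16):
  21 = 1×16 + 5
  16 = 3×5 + 1
  5 = 5×1
so gcd(21, 16) = 1.
Back-substitute for Bézout coefficients:
  1 = 16 - 3×5
  ... = 21×(-3) + 16×(4)
Scale by 7749: one solution is (-23247, 30996). Reduce u mod 16: (1, 483).
General: u = 1 + 16t, v = 483 - 21t.
u ≥ 0 ⇒ t ≥ 0; v ≥ 0 ⇒ t ≤ 23. So t ∈ [0, 23]: 24 solutions.

24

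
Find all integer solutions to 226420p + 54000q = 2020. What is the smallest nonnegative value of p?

2581

gcd(226420, 54000):
  226420 = 4×54000 + 10420
  54000 = 5×10420 + 1900
  10420 = 5×1900 + 920
  1900 = 2×920 + 60
  920 = 15×60 + 20
  60 = 3×20
so gcd(226420, 54000) = 20.
20 divides 2020, so solutions exist.
Back-substitute for Bézout coefficients:
  20 = 920 - 15×60
  ... = 226420×(881) + 54000×(-3694)
Scale by 2020/20 = 101: (p₀, q₀) = (88981, -373094).
General solution: p = 88981 + 2700t, q = -373094 - 11321t for integer t.
p ≥ 0: smallest is 88981 mod 2700 = 2581 (at t = -32), with q = -10822.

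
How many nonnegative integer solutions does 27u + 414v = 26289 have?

gcd(414, 27) = 9.
By Bézout, 27*(-15) + 414*(1) = 9.
One solution: (23, 62).
General: u = 23 + 46t, v = 62 - 3t.
u ≥ 0 ⇒ t ≥ 0; v ≥ 0 ⇒ t ≤ 20. So t ∈ [0, 20]: 21 solutions.

21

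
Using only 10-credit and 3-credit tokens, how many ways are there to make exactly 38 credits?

Need nonnegative integers with 10j + 3k = 38.
gcd(10, 3) = 1, and 10·(1) + 3·(-3) = 1.
So (j₀, k₀) = (38, -114); general j = 38 + 3t, k = -114 - 10t.
j ≥ 0 ⇒ t ≥ -12; k ≥ 0 ⇒ t ≤ -12. That's 1 value of t.

1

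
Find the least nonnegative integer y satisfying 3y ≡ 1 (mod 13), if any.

9

gcd(13, 3):
  13 = 4*3 + 1
  3 = 3*1
so gcd(13, 3) = 1.
1 divides 1, so solutions exist.
Back-substitute for Bézout coefficients:
  1 = 13 - 4*3
  ... = 3*(-4) + 13*(1)
So 3*(-4) ≡ 1 (mod 13); multiply by 1: y ≡ -4 (mod 13).
Smallest nonnegative: y = -4 mod 13 = 9.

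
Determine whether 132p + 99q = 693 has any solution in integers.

gcd(132, 99) = 33  (132 = 1*99 + 33, 99 = 3*33).
33 divides 693, so integer solutions exist.

yes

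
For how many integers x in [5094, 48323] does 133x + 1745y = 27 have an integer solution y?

gcd(1745, 133) = 1.
By Bézout, 133·(-328) + 1745·(25) = 1.
Particular solution: (1614, -123).
General solution: x = 1614 + 1745t, y = -123 - 133t for integer t.
5094 ≤ 1614 + 1745t ≤ 48323 gives t ∈ [2, 26], which is 25 values.

25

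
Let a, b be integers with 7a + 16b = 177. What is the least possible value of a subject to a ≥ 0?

7

gcd(16, 7):
  16 = 2×7 + 2
  7 = 3×2 + 1
  2 = 2×1
so gcd(16, 7) = 1.
1 divides 177, so solutions exist.
Back-substitute for Bézout coefficients:
  1 = 7 - 3×2
  ... = 7×(7) + 16×(-3)
Scale by 177/1 = 177: (a₀, b₀) = (1239, -531).
General solution: a = 1239 + 16t, b = -531 - 7t for integer t.
a ≥ 0: smallest is 1239 mod 16 = 7 (at t = -77), with b = 8.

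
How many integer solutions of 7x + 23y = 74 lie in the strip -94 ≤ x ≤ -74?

gcd(23, 7) = 1  (23 = 3*7 + 2, 7 = 3*2 + 1, 2 = 2*1).
Back-substituting, 7*(10) + 23*(-3) = 1.
Scale by 74: particular solution (740, -222); reduce x mod 23: (4, 2).
General solution: x = 4 + 23t, y = 2 - 7t for integer t.
-94 ≤ 4 + 23t ≤ -74 gives t ∈ [-4, -4], which is 1 value.

1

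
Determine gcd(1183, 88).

1

gcd(1183, 88):
  1183 = 13*88 + 39
  88 = 2*39 + 10
  39 = 3*10 + 9
  10 = 1*9 + 1
  9 = 9*1
so gcd(1183, 88) = 1.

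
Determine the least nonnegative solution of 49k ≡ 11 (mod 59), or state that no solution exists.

52

gcd(59, 49):
  59 = 1*49 + 10
  49 = 4*10 + 9
  10 = 1*9 + 1
  9 = 9*1
so gcd(59, 49) = 1.
1 divides 11, so solutions exist.
Back-substitute for Bézout coefficients:
  1 = 10 - 1*9
  ... = 49*(-6) + 59*(5)
So 49*(-6) ≡ 1 (mod 59); multiply by 11: k ≡ -66 (mod 59).
Smallest nonnegative: k = -66 mod 59 = 52.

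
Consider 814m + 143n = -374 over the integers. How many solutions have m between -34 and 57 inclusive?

gcd(814, 143) = 11.
By Bézout, 814*(3) + 143*(-17) = 11.
Particular solution: (2, -14).
General solution: m = 2 + 13t, n = -14 - 74t for integer t.
-34 ≤ 2 + 13t ≤ 57 gives t ∈ [-2, 4], which is 7 values.

7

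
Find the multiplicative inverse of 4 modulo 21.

gcd(21, 4) = 1.
By Bézout, 4×(-5) + 21×(1) = 1.
So 4×-5 ≡ 1 (mod 21), and -5 mod 21 = 16.

16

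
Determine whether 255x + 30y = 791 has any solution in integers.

gcd(255, 30):
  255 = 8*30 + 15
  30 = 2*15
so gcd(255, 30) = 15.
15 does not divide 791 (remainder 11), so no integer solutions.

no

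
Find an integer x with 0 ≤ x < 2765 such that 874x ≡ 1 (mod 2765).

174

gcd(2765, 874):
  2765 = 3×874 + 143
  874 = 6×143 + 16
  143 = 8×16 + 15
  16 = 1×15 + 1
  15 = 15×1
so gcd(2765, 874) = 1.
Back-substitute for Bézout coefficients:
  1 = 16 - 1×15
  ... = 874×(174) + 2765×(-55)
So 874×174 ≡ 1 (mod 2765), and 174 mod 2765 = 174.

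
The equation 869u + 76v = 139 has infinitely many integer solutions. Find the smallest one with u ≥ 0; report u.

71

gcd(869, 76):
  869 = 11×76 + 33
  76 = 2×33 + 10
  33 = 3×10 + 3
  10 = 3×3 + 1
  3 = 3×1
so gcd(869, 76) = 1.
1 divides 139, so solutions exist.
Back-substitute for Bézout coefficients:
  1 = 10 - 3×3
  ... = 869×(-23) + 76×(263)
Scale by 139/1 = 139: (u₀, v₀) = (-3197, 36557).
General solution: u = -3197 + 76t, v = 36557 - 869t for integer t.
u ≥ 0: smallest is -3197 mod 76 = 71 (at t = 43), with v = -810.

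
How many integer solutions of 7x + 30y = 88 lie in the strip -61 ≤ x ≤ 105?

6

gcd(30, 7) = 1  (30 = 4·7 + 2, 7 = 3·2 + 1, 2 = 2·1).
Back-substituting, 7·(13) + 30·(-3) = 1.
Scale by 88: particular solution (1144, -264); reduce x mod 30: (4, 2).
General solution: x = 4 + 30t, y = 2 - 7t for integer t.
-61 ≤ 4 + 30t ≤ 105 gives t ∈ [-2, 3], which is 6 values.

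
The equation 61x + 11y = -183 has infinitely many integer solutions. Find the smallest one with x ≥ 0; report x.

gcd(61, 11) = 1  (61 = 5*11 + 6, 11 = 1*6 + 5, 6 = 1*5 + 1, 5 = 5*1).
1 divides -183, so solutions exist.
Back-substituting, 61*(2) + 11*(-11) = 1.
Scale by -183/1 = -183: (x₀, y₀) = (-366, 2013).
General solution: x = -366 + 11t, y = 2013 - 61t for integer t.
x ≥ 0: smallest is -366 mod 11 = 8 (at t = 34), with y = -61.

8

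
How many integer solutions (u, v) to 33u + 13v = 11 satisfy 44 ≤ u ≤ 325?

gcd(33, 13) = 1  (33 = 2×13 + 7, 13 = 1×7 + 6, 7 = 1×6 + 1, 6 = 6×1).
Back-substituting, 33×(2) + 13×(-5) = 1.
Scale by 11: particular solution (22, -55); reduce u mod 13: (9, -22).
General solution: u = 9 + 13t, v = -22 - 33t for integer t.
44 ≤ 9 + 13t ≤ 325 gives t ∈ [3, 24], which is 22 values.

22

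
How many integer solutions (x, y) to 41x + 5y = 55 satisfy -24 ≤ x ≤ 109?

26

gcd(41, 5):
  41 = 8*5 + 1
  5 = 5*1
so gcd(41, 5) = 1.
Back-substitute for Bézout coefficients:
  1 = 41 - 8*5
  ... = 41*(1) + 5*(-8)
Scale by 55: particular solution (55, -440); reduce x mod 5: (0, 11).
General solution: x = 0 + 5t, y = 11 - 41t for integer t.
-24 ≤ 0 + 5t ≤ 109 gives t ∈ [-4, 21], which is 26 values.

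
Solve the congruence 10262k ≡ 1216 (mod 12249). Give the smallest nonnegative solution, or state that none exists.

gcd(12249, 10262) = 1.
1 divides 1216, so solutions exist.
By Bézout, 10262·(-5881) + 12249·(4927) = 1.
So 10262·(-5881) ≡ 1 (mod 12249); multiply by 1216: k ≡ -7151296 (mod 12249).
Smallest nonnegative: k = -7151296 mod 12249 = 2120.

2120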